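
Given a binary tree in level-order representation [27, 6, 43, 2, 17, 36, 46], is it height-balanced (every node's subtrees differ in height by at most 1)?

Tree (level-order array): [27, 6, 43, 2, 17, 36, 46]
Definition: a tree is height-balanced if, at every node, |h(left) - h(right)| <= 1 (empty subtree has height -1).
Bottom-up per-node check:
  node 2: h_left=-1, h_right=-1, diff=0 [OK], height=0
  node 17: h_left=-1, h_right=-1, diff=0 [OK], height=0
  node 6: h_left=0, h_right=0, diff=0 [OK], height=1
  node 36: h_left=-1, h_right=-1, diff=0 [OK], height=0
  node 46: h_left=-1, h_right=-1, diff=0 [OK], height=0
  node 43: h_left=0, h_right=0, diff=0 [OK], height=1
  node 27: h_left=1, h_right=1, diff=0 [OK], height=2
All nodes satisfy the balance condition.
Result: Balanced


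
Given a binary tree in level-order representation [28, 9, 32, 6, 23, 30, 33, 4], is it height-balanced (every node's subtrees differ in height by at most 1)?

Tree (level-order array): [28, 9, 32, 6, 23, 30, 33, 4]
Definition: a tree is height-balanced if, at every node, |h(left) - h(right)| <= 1 (empty subtree has height -1).
Bottom-up per-node check:
  node 4: h_left=-1, h_right=-1, diff=0 [OK], height=0
  node 6: h_left=0, h_right=-1, diff=1 [OK], height=1
  node 23: h_left=-1, h_right=-1, diff=0 [OK], height=0
  node 9: h_left=1, h_right=0, diff=1 [OK], height=2
  node 30: h_left=-1, h_right=-1, diff=0 [OK], height=0
  node 33: h_left=-1, h_right=-1, diff=0 [OK], height=0
  node 32: h_left=0, h_right=0, diff=0 [OK], height=1
  node 28: h_left=2, h_right=1, diff=1 [OK], height=3
All nodes satisfy the balance condition.
Result: Balanced


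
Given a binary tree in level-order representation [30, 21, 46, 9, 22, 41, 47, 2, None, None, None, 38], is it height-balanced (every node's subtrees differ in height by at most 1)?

Tree (level-order array): [30, 21, 46, 9, 22, 41, 47, 2, None, None, None, 38]
Definition: a tree is height-balanced if, at every node, |h(left) - h(right)| <= 1 (empty subtree has height -1).
Bottom-up per-node check:
  node 2: h_left=-1, h_right=-1, diff=0 [OK], height=0
  node 9: h_left=0, h_right=-1, diff=1 [OK], height=1
  node 22: h_left=-1, h_right=-1, diff=0 [OK], height=0
  node 21: h_left=1, h_right=0, diff=1 [OK], height=2
  node 38: h_left=-1, h_right=-1, diff=0 [OK], height=0
  node 41: h_left=0, h_right=-1, diff=1 [OK], height=1
  node 47: h_left=-1, h_right=-1, diff=0 [OK], height=0
  node 46: h_left=1, h_right=0, diff=1 [OK], height=2
  node 30: h_left=2, h_right=2, diff=0 [OK], height=3
All nodes satisfy the balance condition.
Result: Balanced


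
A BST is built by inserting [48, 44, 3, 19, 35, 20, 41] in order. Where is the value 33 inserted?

Starting tree (level order): [48, 44, None, 3, None, None, 19, None, 35, 20, 41]
Insertion path: 48 -> 44 -> 3 -> 19 -> 35 -> 20
Result: insert 33 as right child of 20
Final tree (level order): [48, 44, None, 3, None, None, 19, None, 35, 20, 41, None, 33]


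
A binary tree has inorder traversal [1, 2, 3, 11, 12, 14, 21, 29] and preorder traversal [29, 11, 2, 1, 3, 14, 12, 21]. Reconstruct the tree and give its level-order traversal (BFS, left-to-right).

Inorder:  [1, 2, 3, 11, 12, 14, 21, 29]
Preorder: [29, 11, 2, 1, 3, 14, 12, 21]
Algorithm: preorder visits root first, so consume preorder in order;
for each root, split the current inorder slice at that value into
left-subtree inorder and right-subtree inorder, then recurse.
Recursive splits:
  root=29; inorder splits into left=[1, 2, 3, 11, 12, 14, 21], right=[]
  root=11; inorder splits into left=[1, 2, 3], right=[12, 14, 21]
  root=2; inorder splits into left=[1], right=[3]
  root=1; inorder splits into left=[], right=[]
  root=3; inorder splits into left=[], right=[]
  root=14; inorder splits into left=[12], right=[21]
  root=12; inorder splits into left=[], right=[]
  root=21; inorder splits into left=[], right=[]
Reconstructed level-order: [29, 11, 2, 14, 1, 3, 12, 21]


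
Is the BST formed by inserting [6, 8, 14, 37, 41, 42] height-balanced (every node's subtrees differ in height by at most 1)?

Tree (level-order array): [6, None, 8, None, 14, None, 37, None, 41, None, 42]
Definition: a tree is height-balanced if, at every node, |h(left) - h(right)| <= 1 (empty subtree has height -1).
Bottom-up per-node check:
  node 42: h_left=-1, h_right=-1, diff=0 [OK], height=0
  node 41: h_left=-1, h_right=0, diff=1 [OK], height=1
  node 37: h_left=-1, h_right=1, diff=2 [FAIL (|-1-1|=2 > 1)], height=2
  node 14: h_left=-1, h_right=2, diff=3 [FAIL (|-1-2|=3 > 1)], height=3
  node 8: h_left=-1, h_right=3, diff=4 [FAIL (|-1-3|=4 > 1)], height=4
  node 6: h_left=-1, h_right=4, diff=5 [FAIL (|-1-4|=5 > 1)], height=5
Node 37 violates the condition: |-1 - 1| = 2 > 1.
Result: Not balanced


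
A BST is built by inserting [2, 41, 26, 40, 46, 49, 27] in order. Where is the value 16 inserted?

Starting tree (level order): [2, None, 41, 26, 46, None, 40, None, 49, 27]
Insertion path: 2 -> 41 -> 26
Result: insert 16 as left child of 26
Final tree (level order): [2, None, 41, 26, 46, 16, 40, None, 49, None, None, 27]


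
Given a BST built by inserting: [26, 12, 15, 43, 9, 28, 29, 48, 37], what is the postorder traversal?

Tree insertion order: [26, 12, 15, 43, 9, 28, 29, 48, 37]
Tree (level-order array): [26, 12, 43, 9, 15, 28, 48, None, None, None, None, None, 29, None, None, None, 37]
Postorder traversal: [9, 15, 12, 37, 29, 28, 48, 43, 26]


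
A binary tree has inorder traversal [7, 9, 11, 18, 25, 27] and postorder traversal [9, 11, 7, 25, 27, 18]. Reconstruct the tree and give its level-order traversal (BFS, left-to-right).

Inorder:   [7, 9, 11, 18, 25, 27]
Postorder: [9, 11, 7, 25, 27, 18]
Algorithm: postorder visits root last, so walk postorder right-to-left;
each value is the root of the current inorder slice — split it at that
value, recurse on the right subtree first, then the left.
Recursive splits:
  root=18; inorder splits into left=[7, 9, 11], right=[25, 27]
  root=27; inorder splits into left=[25], right=[]
  root=25; inorder splits into left=[], right=[]
  root=7; inorder splits into left=[], right=[9, 11]
  root=11; inorder splits into left=[9], right=[]
  root=9; inorder splits into left=[], right=[]
Reconstructed level-order: [18, 7, 27, 11, 25, 9]


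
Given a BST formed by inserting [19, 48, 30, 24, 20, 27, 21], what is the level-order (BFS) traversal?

Tree insertion order: [19, 48, 30, 24, 20, 27, 21]
Tree (level-order array): [19, None, 48, 30, None, 24, None, 20, 27, None, 21]
BFS from the root, enqueuing left then right child of each popped node:
  queue [19] -> pop 19, enqueue [48], visited so far: [19]
  queue [48] -> pop 48, enqueue [30], visited so far: [19, 48]
  queue [30] -> pop 30, enqueue [24], visited so far: [19, 48, 30]
  queue [24] -> pop 24, enqueue [20, 27], visited so far: [19, 48, 30, 24]
  queue [20, 27] -> pop 20, enqueue [21], visited so far: [19, 48, 30, 24, 20]
  queue [27, 21] -> pop 27, enqueue [none], visited so far: [19, 48, 30, 24, 20, 27]
  queue [21] -> pop 21, enqueue [none], visited so far: [19, 48, 30, 24, 20, 27, 21]
Result: [19, 48, 30, 24, 20, 27, 21]


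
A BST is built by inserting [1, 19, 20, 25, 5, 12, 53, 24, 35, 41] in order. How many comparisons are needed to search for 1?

Search path for 1: 1
Found: True
Comparisons: 1


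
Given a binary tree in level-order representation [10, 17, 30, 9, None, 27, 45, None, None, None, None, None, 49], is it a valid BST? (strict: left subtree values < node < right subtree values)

Level-order array: [10, 17, 30, 9, None, 27, 45, None, None, None, None, None, 49]
Validate using subtree bounds (lo, hi): at each node, require lo < value < hi,
then recurse left with hi=value and right with lo=value.
Preorder trace (stopping at first violation):
  at node 10 with bounds (-inf, +inf): OK
  at node 17 with bounds (-inf, 10): VIOLATION
Node 17 violates its bound: not (-inf < 17 < 10).
Result: Not a valid BST


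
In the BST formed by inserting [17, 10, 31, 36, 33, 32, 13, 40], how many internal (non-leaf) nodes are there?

Tree built from: [17, 10, 31, 36, 33, 32, 13, 40]
Tree (level-order array): [17, 10, 31, None, 13, None, 36, None, None, 33, 40, 32]
Rule: An internal node has at least one child.
Per-node child counts:
  node 17: 2 child(ren)
  node 10: 1 child(ren)
  node 13: 0 child(ren)
  node 31: 1 child(ren)
  node 36: 2 child(ren)
  node 33: 1 child(ren)
  node 32: 0 child(ren)
  node 40: 0 child(ren)
Matching nodes: [17, 10, 31, 36, 33]
Count of internal (non-leaf) nodes: 5


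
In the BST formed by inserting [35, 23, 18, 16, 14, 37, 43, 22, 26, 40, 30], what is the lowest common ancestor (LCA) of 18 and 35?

Tree insertion order: [35, 23, 18, 16, 14, 37, 43, 22, 26, 40, 30]
Tree (level-order array): [35, 23, 37, 18, 26, None, 43, 16, 22, None, 30, 40, None, 14]
In a BST, the LCA of p=18, q=35 is the first node v on the
root-to-leaf path with p <= v <= q (go left if both < v, right if both > v).
Walk from root:
  at 35: 18 <= 35 <= 35, this is the LCA
LCA = 35


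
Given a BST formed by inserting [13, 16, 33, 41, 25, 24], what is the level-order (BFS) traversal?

Tree insertion order: [13, 16, 33, 41, 25, 24]
Tree (level-order array): [13, None, 16, None, 33, 25, 41, 24]
BFS from the root, enqueuing left then right child of each popped node:
  queue [13] -> pop 13, enqueue [16], visited so far: [13]
  queue [16] -> pop 16, enqueue [33], visited so far: [13, 16]
  queue [33] -> pop 33, enqueue [25, 41], visited so far: [13, 16, 33]
  queue [25, 41] -> pop 25, enqueue [24], visited so far: [13, 16, 33, 25]
  queue [41, 24] -> pop 41, enqueue [none], visited so far: [13, 16, 33, 25, 41]
  queue [24] -> pop 24, enqueue [none], visited so far: [13, 16, 33, 25, 41, 24]
Result: [13, 16, 33, 25, 41, 24]


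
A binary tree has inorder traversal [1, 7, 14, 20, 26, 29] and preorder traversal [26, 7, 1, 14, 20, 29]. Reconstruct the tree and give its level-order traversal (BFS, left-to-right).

Inorder:  [1, 7, 14, 20, 26, 29]
Preorder: [26, 7, 1, 14, 20, 29]
Algorithm: preorder visits root first, so consume preorder in order;
for each root, split the current inorder slice at that value into
left-subtree inorder and right-subtree inorder, then recurse.
Recursive splits:
  root=26; inorder splits into left=[1, 7, 14, 20], right=[29]
  root=7; inorder splits into left=[1], right=[14, 20]
  root=1; inorder splits into left=[], right=[]
  root=14; inorder splits into left=[], right=[20]
  root=20; inorder splits into left=[], right=[]
  root=29; inorder splits into left=[], right=[]
Reconstructed level-order: [26, 7, 29, 1, 14, 20]


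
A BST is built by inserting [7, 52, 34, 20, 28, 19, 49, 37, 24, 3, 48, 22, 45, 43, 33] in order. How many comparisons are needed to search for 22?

Search path for 22: 7 -> 52 -> 34 -> 20 -> 28 -> 24 -> 22
Found: True
Comparisons: 7


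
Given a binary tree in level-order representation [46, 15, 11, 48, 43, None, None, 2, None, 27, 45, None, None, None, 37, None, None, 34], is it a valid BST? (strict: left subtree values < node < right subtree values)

Level-order array: [46, 15, 11, 48, 43, None, None, 2, None, 27, 45, None, None, None, 37, None, None, 34]
Validate using subtree bounds (lo, hi): at each node, require lo < value < hi,
then recurse left with hi=value and right with lo=value.
Preorder trace (stopping at first violation):
  at node 46 with bounds (-inf, +inf): OK
  at node 15 with bounds (-inf, 46): OK
  at node 48 with bounds (-inf, 15): VIOLATION
Node 48 violates its bound: not (-inf < 48 < 15).
Result: Not a valid BST


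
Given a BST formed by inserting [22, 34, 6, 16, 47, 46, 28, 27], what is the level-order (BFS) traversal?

Tree insertion order: [22, 34, 6, 16, 47, 46, 28, 27]
Tree (level-order array): [22, 6, 34, None, 16, 28, 47, None, None, 27, None, 46]
BFS from the root, enqueuing left then right child of each popped node:
  queue [22] -> pop 22, enqueue [6, 34], visited so far: [22]
  queue [6, 34] -> pop 6, enqueue [16], visited so far: [22, 6]
  queue [34, 16] -> pop 34, enqueue [28, 47], visited so far: [22, 6, 34]
  queue [16, 28, 47] -> pop 16, enqueue [none], visited so far: [22, 6, 34, 16]
  queue [28, 47] -> pop 28, enqueue [27], visited so far: [22, 6, 34, 16, 28]
  queue [47, 27] -> pop 47, enqueue [46], visited so far: [22, 6, 34, 16, 28, 47]
  queue [27, 46] -> pop 27, enqueue [none], visited so far: [22, 6, 34, 16, 28, 47, 27]
  queue [46] -> pop 46, enqueue [none], visited so far: [22, 6, 34, 16, 28, 47, 27, 46]
Result: [22, 6, 34, 16, 28, 47, 27, 46]


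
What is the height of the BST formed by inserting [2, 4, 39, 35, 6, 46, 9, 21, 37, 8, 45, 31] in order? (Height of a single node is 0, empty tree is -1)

Insertion order: [2, 4, 39, 35, 6, 46, 9, 21, 37, 8, 45, 31]
Tree (level-order array): [2, None, 4, None, 39, 35, 46, 6, 37, 45, None, None, 9, None, None, None, None, 8, 21, None, None, None, 31]
Compute height bottom-up (empty subtree = -1):
  height(8) = 1 + max(-1, -1) = 0
  height(31) = 1 + max(-1, -1) = 0
  height(21) = 1 + max(-1, 0) = 1
  height(9) = 1 + max(0, 1) = 2
  height(6) = 1 + max(-1, 2) = 3
  height(37) = 1 + max(-1, -1) = 0
  height(35) = 1 + max(3, 0) = 4
  height(45) = 1 + max(-1, -1) = 0
  height(46) = 1 + max(0, -1) = 1
  height(39) = 1 + max(4, 1) = 5
  height(4) = 1 + max(-1, 5) = 6
  height(2) = 1 + max(-1, 6) = 7
Height = 7


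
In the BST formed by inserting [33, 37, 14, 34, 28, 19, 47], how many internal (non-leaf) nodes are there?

Tree built from: [33, 37, 14, 34, 28, 19, 47]
Tree (level-order array): [33, 14, 37, None, 28, 34, 47, 19]
Rule: An internal node has at least one child.
Per-node child counts:
  node 33: 2 child(ren)
  node 14: 1 child(ren)
  node 28: 1 child(ren)
  node 19: 0 child(ren)
  node 37: 2 child(ren)
  node 34: 0 child(ren)
  node 47: 0 child(ren)
Matching nodes: [33, 14, 28, 37]
Count of internal (non-leaf) nodes: 4


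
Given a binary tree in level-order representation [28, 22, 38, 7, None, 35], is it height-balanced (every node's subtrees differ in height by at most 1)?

Tree (level-order array): [28, 22, 38, 7, None, 35]
Definition: a tree is height-balanced if, at every node, |h(left) - h(right)| <= 1 (empty subtree has height -1).
Bottom-up per-node check:
  node 7: h_left=-1, h_right=-1, diff=0 [OK], height=0
  node 22: h_left=0, h_right=-1, diff=1 [OK], height=1
  node 35: h_left=-1, h_right=-1, diff=0 [OK], height=0
  node 38: h_left=0, h_right=-1, diff=1 [OK], height=1
  node 28: h_left=1, h_right=1, diff=0 [OK], height=2
All nodes satisfy the balance condition.
Result: Balanced


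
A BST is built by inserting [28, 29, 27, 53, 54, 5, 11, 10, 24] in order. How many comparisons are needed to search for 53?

Search path for 53: 28 -> 29 -> 53
Found: True
Comparisons: 3


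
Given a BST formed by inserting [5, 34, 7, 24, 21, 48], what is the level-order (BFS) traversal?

Tree insertion order: [5, 34, 7, 24, 21, 48]
Tree (level-order array): [5, None, 34, 7, 48, None, 24, None, None, 21]
BFS from the root, enqueuing left then right child of each popped node:
  queue [5] -> pop 5, enqueue [34], visited so far: [5]
  queue [34] -> pop 34, enqueue [7, 48], visited so far: [5, 34]
  queue [7, 48] -> pop 7, enqueue [24], visited so far: [5, 34, 7]
  queue [48, 24] -> pop 48, enqueue [none], visited so far: [5, 34, 7, 48]
  queue [24] -> pop 24, enqueue [21], visited so far: [5, 34, 7, 48, 24]
  queue [21] -> pop 21, enqueue [none], visited so far: [5, 34, 7, 48, 24, 21]
Result: [5, 34, 7, 48, 24, 21]


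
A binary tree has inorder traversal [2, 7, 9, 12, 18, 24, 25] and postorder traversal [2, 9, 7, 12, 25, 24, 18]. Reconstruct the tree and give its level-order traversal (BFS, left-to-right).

Inorder:   [2, 7, 9, 12, 18, 24, 25]
Postorder: [2, 9, 7, 12, 25, 24, 18]
Algorithm: postorder visits root last, so walk postorder right-to-left;
each value is the root of the current inorder slice — split it at that
value, recurse on the right subtree first, then the left.
Recursive splits:
  root=18; inorder splits into left=[2, 7, 9, 12], right=[24, 25]
  root=24; inorder splits into left=[], right=[25]
  root=25; inorder splits into left=[], right=[]
  root=12; inorder splits into left=[2, 7, 9], right=[]
  root=7; inorder splits into left=[2], right=[9]
  root=9; inorder splits into left=[], right=[]
  root=2; inorder splits into left=[], right=[]
Reconstructed level-order: [18, 12, 24, 7, 25, 2, 9]


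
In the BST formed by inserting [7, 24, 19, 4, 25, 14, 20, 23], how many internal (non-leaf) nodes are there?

Tree built from: [7, 24, 19, 4, 25, 14, 20, 23]
Tree (level-order array): [7, 4, 24, None, None, 19, 25, 14, 20, None, None, None, None, None, 23]
Rule: An internal node has at least one child.
Per-node child counts:
  node 7: 2 child(ren)
  node 4: 0 child(ren)
  node 24: 2 child(ren)
  node 19: 2 child(ren)
  node 14: 0 child(ren)
  node 20: 1 child(ren)
  node 23: 0 child(ren)
  node 25: 0 child(ren)
Matching nodes: [7, 24, 19, 20]
Count of internal (non-leaf) nodes: 4


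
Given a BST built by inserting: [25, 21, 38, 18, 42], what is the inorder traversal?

Tree insertion order: [25, 21, 38, 18, 42]
Tree (level-order array): [25, 21, 38, 18, None, None, 42]
Inorder traversal: [18, 21, 25, 38, 42]


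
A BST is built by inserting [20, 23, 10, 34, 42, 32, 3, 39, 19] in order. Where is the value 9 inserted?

Starting tree (level order): [20, 10, 23, 3, 19, None, 34, None, None, None, None, 32, 42, None, None, 39]
Insertion path: 20 -> 10 -> 3
Result: insert 9 as right child of 3
Final tree (level order): [20, 10, 23, 3, 19, None, 34, None, 9, None, None, 32, 42, None, None, None, None, 39]


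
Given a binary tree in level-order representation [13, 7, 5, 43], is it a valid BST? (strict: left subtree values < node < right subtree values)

Level-order array: [13, 7, 5, 43]
Validate using subtree bounds (lo, hi): at each node, require lo < value < hi,
then recurse left with hi=value and right with lo=value.
Preorder trace (stopping at first violation):
  at node 13 with bounds (-inf, +inf): OK
  at node 7 with bounds (-inf, 13): OK
  at node 43 with bounds (-inf, 7): VIOLATION
Node 43 violates its bound: not (-inf < 43 < 7).
Result: Not a valid BST


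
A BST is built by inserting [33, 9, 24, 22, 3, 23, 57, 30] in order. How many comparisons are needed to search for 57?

Search path for 57: 33 -> 57
Found: True
Comparisons: 2


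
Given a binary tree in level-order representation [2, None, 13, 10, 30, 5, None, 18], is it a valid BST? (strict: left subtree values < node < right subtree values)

Level-order array: [2, None, 13, 10, 30, 5, None, 18]
Validate using subtree bounds (lo, hi): at each node, require lo < value < hi,
then recurse left with hi=value and right with lo=value.
Preorder trace (stopping at first violation):
  at node 2 with bounds (-inf, +inf): OK
  at node 13 with bounds (2, +inf): OK
  at node 10 with bounds (2, 13): OK
  at node 5 with bounds (2, 10): OK
  at node 30 with bounds (13, +inf): OK
  at node 18 with bounds (13, 30): OK
No violation found at any node.
Result: Valid BST


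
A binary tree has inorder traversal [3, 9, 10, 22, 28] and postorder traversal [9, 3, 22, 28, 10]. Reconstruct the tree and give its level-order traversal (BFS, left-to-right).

Inorder:   [3, 9, 10, 22, 28]
Postorder: [9, 3, 22, 28, 10]
Algorithm: postorder visits root last, so walk postorder right-to-left;
each value is the root of the current inorder slice — split it at that
value, recurse on the right subtree first, then the left.
Recursive splits:
  root=10; inorder splits into left=[3, 9], right=[22, 28]
  root=28; inorder splits into left=[22], right=[]
  root=22; inorder splits into left=[], right=[]
  root=3; inorder splits into left=[], right=[9]
  root=9; inorder splits into left=[], right=[]
Reconstructed level-order: [10, 3, 28, 9, 22]


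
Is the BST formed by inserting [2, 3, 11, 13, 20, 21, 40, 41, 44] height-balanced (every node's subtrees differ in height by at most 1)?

Tree (level-order array): [2, None, 3, None, 11, None, 13, None, 20, None, 21, None, 40, None, 41, None, 44]
Definition: a tree is height-balanced if, at every node, |h(left) - h(right)| <= 1 (empty subtree has height -1).
Bottom-up per-node check:
  node 44: h_left=-1, h_right=-1, diff=0 [OK], height=0
  node 41: h_left=-1, h_right=0, diff=1 [OK], height=1
  node 40: h_left=-1, h_right=1, diff=2 [FAIL (|-1-1|=2 > 1)], height=2
  node 21: h_left=-1, h_right=2, diff=3 [FAIL (|-1-2|=3 > 1)], height=3
  node 20: h_left=-1, h_right=3, diff=4 [FAIL (|-1-3|=4 > 1)], height=4
  node 13: h_left=-1, h_right=4, diff=5 [FAIL (|-1-4|=5 > 1)], height=5
  node 11: h_left=-1, h_right=5, diff=6 [FAIL (|-1-5|=6 > 1)], height=6
  node 3: h_left=-1, h_right=6, diff=7 [FAIL (|-1-6|=7 > 1)], height=7
  node 2: h_left=-1, h_right=7, diff=8 [FAIL (|-1-7|=8 > 1)], height=8
Node 40 violates the condition: |-1 - 1| = 2 > 1.
Result: Not balanced


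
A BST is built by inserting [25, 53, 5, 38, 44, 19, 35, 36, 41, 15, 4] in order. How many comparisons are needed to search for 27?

Search path for 27: 25 -> 53 -> 38 -> 35
Found: False
Comparisons: 4


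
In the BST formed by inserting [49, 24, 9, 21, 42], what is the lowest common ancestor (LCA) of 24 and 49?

Tree insertion order: [49, 24, 9, 21, 42]
Tree (level-order array): [49, 24, None, 9, 42, None, 21]
In a BST, the LCA of p=24, q=49 is the first node v on the
root-to-leaf path with p <= v <= q (go left if both < v, right if both > v).
Walk from root:
  at 49: 24 <= 49 <= 49, this is the LCA
LCA = 49


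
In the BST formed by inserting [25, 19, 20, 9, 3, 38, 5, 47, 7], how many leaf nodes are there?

Tree built from: [25, 19, 20, 9, 3, 38, 5, 47, 7]
Tree (level-order array): [25, 19, 38, 9, 20, None, 47, 3, None, None, None, None, None, None, 5, None, 7]
Rule: A leaf has 0 children.
Per-node child counts:
  node 25: 2 child(ren)
  node 19: 2 child(ren)
  node 9: 1 child(ren)
  node 3: 1 child(ren)
  node 5: 1 child(ren)
  node 7: 0 child(ren)
  node 20: 0 child(ren)
  node 38: 1 child(ren)
  node 47: 0 child(ren)
Matching nodes: [7, 20, 47]
Count of leaf nodes: 3


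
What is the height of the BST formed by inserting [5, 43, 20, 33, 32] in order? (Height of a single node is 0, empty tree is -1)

Insertion order: [5, 43, 20, 33, 32]
Tree (level-order array): [5, None, 43, 20, None, None, 33, 32]
Compute height bottom-up (empty subtree = -1):
  height(32) = 1 + max(-1, -1) = 0
  height(33) = 1 + max(0, -1) = 1
  height(20) = 1 + max(-1, 1) = 2
  height(43) = 1 + max(2, -1) = 3
  height(5) = 1 + max(-1, 3) = 4
Height = 4


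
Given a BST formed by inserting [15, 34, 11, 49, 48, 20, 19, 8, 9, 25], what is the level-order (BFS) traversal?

Tree insertion order: [15, 34, 11, 49, 48, 20, 19, 8, 9, 25]
Tree (level-order array): [15, 11, 34, 8, None, 20, 49, None, 9, 19, 25, 48]
BFS from the root, enqueuing left then right child of each popped node:
  queue [15] -> pop 15, enqueue [11, 34], visited so far: [15]
  queue [11, 34] -> pop 11, enqueue [8], visited so far: [15, 11]
  queue [34, 8] -> pop 34, enqueue [20, 49], visited so far: [15, 11, 34]
  queue [8, 20, 49] -> pop 8, enqueue [9], visited so far: [15, 11, 34, 8]
  queue [20, 49, 9] -> pop 20, enqueue [19, 25], visited so far: [15, 11, 34, 8, 20]
  queue [49, 9, 19, 25] -> pop 49, enqueue [48], visited so far: [15, 11, 34, 8, 20, 49]
  queue [9, 19, 25, 48] -> pop 9, enqueue [none], visited so far: [15, 11, 34, 8, 20, 49, 9]
  queue [19, 25, 48] -> pop 19, enqueue [none], visited so far: [15, 11, 34, 8, 20, 49, 9, 19]
  queue [25, 48] -> pop 25, enqueue [none], visited so far: [15, 11, 34, 8, 20, 49, 9, 19, 25]
  queue [48] -> pop 48, enqueue [none], visited so far: [15, 11, 34, 8, 20, 49, 9, 19, 25, 48]
Result: [15, 11, 34, 8, 20, 49, 9, 19, 25, 48]


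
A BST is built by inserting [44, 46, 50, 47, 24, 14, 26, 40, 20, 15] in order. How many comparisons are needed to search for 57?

Search path for 57: 44 -> 46 -> 50
Found: False
Comparisons: 3


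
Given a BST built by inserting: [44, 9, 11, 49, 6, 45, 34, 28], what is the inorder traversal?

Tree insertion order: [44, 9, 11, 49, 6, 45, 34, 28]
Tree (level-order array): [44, 9, 49, 6, 11, 45, None, None, None, None, 34, None, None, 28]
Inorder traversal: [6, 9, 11, 28, 34, 44, 45, 49]


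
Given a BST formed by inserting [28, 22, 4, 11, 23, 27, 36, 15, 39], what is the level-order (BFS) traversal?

Tree insertion order: [28, 22, 4, 11, 23, 27, 36, 15, 39]
Tree (level-order array): [28, 22, 36, 4, 23, None, 39, None, 11, None, 27, None, None, None, 15]
BFS from the root, enqueuing left then right child of each popped node:
  queue [28] -> pop 28, enqueue [22, 36], visited so far: [28]
  queue [22, 36] -> pop 22, enqueue [4, 23], visited so far: [28, 22]
  queue [36, 4, 23] -> pop 36, enqueue [39], visited so far: [28, 22, 36]
  queue [4, 23, 39] -> pop 4, enqueue [11], visited so far: [28, 22, 36, 4]
  queue [23, 39, 11] -> pop 23, enqueue [27], visited so far: [28, 22, 36, 4, 23]
  queue [39, 11, 27] -> pop 39, enqueue [none], visited so far: [28, 22, 36, 4, 23, 39]
  queue [11, 27] -> pop 11, enqueue [15], visited so far: [28, 22, 36, 4, 23, 39, 11]
  queue [27, 15] -> pop 27, enqueue [none], visited so far: [28, 22, 36, 4, 23, 39, 11, 27]
  queue [15] -> pop 15, enqueue [none], visited so far: [28, 22, 36, 4, 23, 39, 11, 27, 15]
Result: [28, 22, 36, 4, 23, 39, 11, 27, 15]


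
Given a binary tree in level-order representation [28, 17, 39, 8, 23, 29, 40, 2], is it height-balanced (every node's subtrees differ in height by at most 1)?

Tree (level-order array): [28, 17, 39, 8, 23, 29, 40, 2]
Definition: a tree is height-balanced if, at every node, |h(left) - h(right)| <= 1 (empty subtree has height -1).
Bottom-up per-node check:
  node 2: h_left=-1, h_right=-1, diff=0 [OK], height=0
  node 8: h_left=0, h_right=-1, diff=1 [OK], height=1
  node 23: h_left=-1, h_right=-1, diff=0 [OK], height=0
  node 17: h_left=1, h_right=0, diff=1 [OK], height=2
  node 29: h_left=-1, h_right=-1, diff=0 [OK], height=0
  node 40: h_left=-1, h_right=-1, diff=0 [OK], height=0
  node 39: h_left=0, h_right=0, diff=0 [OK], height=1
  node 28: h_left=2, h_right=1, diff=1 [OK], height=3
All nodes satisfy the balance condition.
Result: Balanced


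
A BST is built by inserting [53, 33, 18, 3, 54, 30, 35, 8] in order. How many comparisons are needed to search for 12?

Search path for 12: 53 -> 33 -> 18 -> 3 -> 8
Found: False
Comparisons: 5


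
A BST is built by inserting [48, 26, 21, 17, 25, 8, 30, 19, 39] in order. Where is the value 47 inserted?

Starting tree (level order): [48, 26, None, 21, 30, 17, 25, None, 39, 8, 19]
Insertion path: 48 -> 26 -> 30 -> 39
Result: insert 47 as right child of 39
Final tree (level order): [48, 26, None, 21, 30, 17, 25, None, 39, 8, 19, None, None, None, 47]


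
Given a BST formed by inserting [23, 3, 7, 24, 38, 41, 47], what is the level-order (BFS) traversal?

Tree insertion order: [23, 3, 7, 24, 38, 41, 47]
Tree (level-order array): [23, 3, 24, None, 7, None, 38, None, None, None, 41, None, 47]
BFS from the root, enqueuing left then right child of each popped node:
  queue [23] -> pop 23, enqueue [3, 24], visited so far: [23]
  queue [3, 24] -> pop 3, enqueue [7], visited so far: [23, 3]
  queue [24, 7] -> pop 24, enqueue [38], visited so far: [23, 3, 24]
  queue [7, 38] -> pop 7, enqueue [none], visited so far: [23, 3, 24, 7]
  queue [38] -> pop 38, enqueue [41], visited so far: [23, 3, 24, 7, 38]
  queue [41] -> pop 41, enqueue [47], visited so far: [23, 3, 24, 7, 38, 41]
  queue [47] -> pop 47, enqueue [none], visited so far: [23, 3, 24, 7, 38, 41, 47]
Result: [23, 3, 24, 7, 38, 41, 47]


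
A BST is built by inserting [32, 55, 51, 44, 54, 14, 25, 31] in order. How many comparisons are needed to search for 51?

Search path for 51: 32 -> 55 -> 51
Found: True
Comparisons: 3


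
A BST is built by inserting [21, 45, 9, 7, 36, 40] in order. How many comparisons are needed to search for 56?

Search path for 56: 21 -> 45
Found: False
Comparisons: 2


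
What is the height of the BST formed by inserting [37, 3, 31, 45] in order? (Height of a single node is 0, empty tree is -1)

Insertion order: [37, 3, 31, 45]
Tree (level-order array): [37, 3, 45, None, 31]
Compute height bottom-up (empty subtree = -1):
  height(31) = 1 + max(-1, -1) = 0
  height(3) = 1 + max(-1, 0) = 1
  height(45) = 1 + max(-1, -1) = 0
  height(37) = 1 + max(1, 0) = 2
Height = 2


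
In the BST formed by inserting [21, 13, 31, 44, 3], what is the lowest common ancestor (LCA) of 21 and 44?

Tree insertion order: [21, 13, 31, 44, 3]
Tree (level-order array): [21, 13, 31, 3, None, None, 44]
In a BST, the LCA of p=21, q=44 is the first node v on the
root-to-leaf path with p <= v <= q (go left if both < v, right if both > v).
Walk from root:
  at 21: 21 <= 21 <= 44, this is the LCA
LCA = 21


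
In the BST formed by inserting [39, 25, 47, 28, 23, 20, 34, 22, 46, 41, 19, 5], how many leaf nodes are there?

Tree built from: [39, 25, 47, 28, 23, 20, 34, 22, 46, 41, 19, 5]
Tree (level-order array): [39, 25, 47, 23, 28, 46, None, 20, None, None, 34, 41, None, 19, 22, None, None, None, None, 5]
Rule: A leaf has 0 children.
Per-node child counts:
  node 39: 2 child(ren)
  node 25: 2 child(ren)
  node 23: 1 child(ren)
  node 20: 2 child(ren)
  node 19: 1 child(ren)
  node 5: 0 child(ren)
  node 22: 0 child(ren)
  node 28: 1 child(ren)
  node 34: 0 child(ren)
  node 47: 1 child(ren)
  node 46: 1 child(ren)
  node 41: 0 child(ren)
Matching nodes: [5, 22, 34, 41]
Count of leaf nodes: 4


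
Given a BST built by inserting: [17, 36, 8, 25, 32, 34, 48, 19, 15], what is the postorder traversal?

Tree insertion order: [17, 36, 8, 25, 32, 34, 48, 19, 15]
Tree (level-order array): [17, 8, 36, None, 15, 25, 48, None, None, 19, 32, None, None, None, None, None, 34]
Postorder traversal: [15, 8, 19, 34, 32, 25, 48, 36, 17]


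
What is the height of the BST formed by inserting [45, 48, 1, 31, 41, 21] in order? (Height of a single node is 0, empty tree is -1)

Insertion order: [45, 48, 1, 31, 41, 21]
Tree (level-order array): [45, 1, 48, None, 31, None, None, 21, 41]
Compute height bottom-up (empty subtree = -1):
  height(21) = 1 + max(-1, -1) = 0
  height(41) = 1 + max(-1, -1) = 0
  height(31) = 1 + max(0, 0) = 1
  height(1) = 1 + max(-1, 1) = 2
  height(48) = 1 + max(-1, -1) = 0
  height(45) = 1 + max(2, 0) = 3
Height = 3


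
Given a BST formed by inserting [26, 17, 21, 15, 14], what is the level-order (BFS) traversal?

Tree insertion order: [26, 17, 21, 15, 14]
Tree (level-order array): [26, 17, None, 15, 21, 14]
BFS from the root, enqueuing left then right child of each popped node:
  queue [26] -> pop 26, enqueue [17], visited so far: [26]
  queue [17] -> pop 17, enqueue [15, 21], visited so far: [26, 17]
  queue [15, 21] -> pop 15, enqueue [14], visited so far: [26, 17, 15]
  queue [21, 14] -> pop 21, enqueue [none], visited so far: [26, 17, 15, 21]
  queue [14] -> pop 14, enqueue [none], visited so far: [26, 17, 15, 21, 14]
Result: [26, 17, 15, 21, 14]


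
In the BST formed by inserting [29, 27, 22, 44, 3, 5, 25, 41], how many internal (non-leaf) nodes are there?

Tree built from: [29, 27, 22, 44, 3, 5, 25, 41]
Tree (level-order array): [29, 27, 44, 22, None, 41, None, 3, 25, None, None, None, 5]
Rule: An internal node has at least one child.
Per-node child counts:
  node 29: 2 child(ren)
  node 27: 1 child(ren)
  node 22: 2 child(ren)
  node 3: 1 child(ren)
  node 5: 0 child(ren)
  node 25: 0 child(ren)
  node 44: 1 child(ren)
  node 41: 0 child(ren)
Matching nodes: [29, 27, 22, 3, 44]
Count of internal (non-leaf) nodes: 5


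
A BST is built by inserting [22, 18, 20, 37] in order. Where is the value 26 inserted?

Starting tree (level order): [22, 18, 37, None, 20]
Insertion path: 22 -> 37
Result: insert 26 as left child of 37
Final tree (level order): [22, 18, 37, None, 20, 26]


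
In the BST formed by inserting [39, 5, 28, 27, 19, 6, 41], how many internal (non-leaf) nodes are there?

Tree built from: [39, 5, 28, 27, 19, 6, 41]
Tree (level-order array): [39, 5, 41, None, 28, None, None, 27, None, 19, None, 6]
Rule: An internal node has at least one child.
Per-node child counts:
  node 39: 2 child(ren)
  node 5: 1 child(ren)
  node 28: 1 child(ren)
  node 27: 1 child(ren)
  node 19: 1 child(ren)
  node 6: 0 child(ren)
  node 41: 0 child(ren)
Matching nodes: [39, 5, 28, 27, 19]
Count of internal (non-leaf) nodes: 5


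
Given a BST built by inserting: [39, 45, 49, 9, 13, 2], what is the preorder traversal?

Tree insertion order: [39, 45, 49, 9, 13, 2]
Tree (level-order array): [39, 9, 45, 2, 13, None, 49]
Preorder traversal: [39, 9, 2, 13, 45, 49]


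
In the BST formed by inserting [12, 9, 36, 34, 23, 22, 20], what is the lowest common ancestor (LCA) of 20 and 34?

Tree insertion order: [12, 9, 36, 34, 23, 22, 20]
Tree (level-order array): [12, 9, 36, None, None, 34, None, 23, None, 22, None, 20]
In a BST, the LCA of p=20, q=34 is the first node v on the
root-to-leaf path with p <= v <= q (go left if both < v, right if both > v).
Walk from root:
  at 12: both 20 and 34 > 12, go right
  at 36: both 20 and 34 < 36, go left
  at 34: 20 <= 34 <= 34, this is the LCA
LCA = 34


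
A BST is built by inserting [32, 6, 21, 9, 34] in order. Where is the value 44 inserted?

Starting tree (level order): [32, 6, 34, None, 21, None, None, 9]
Insertion path: 32 -> 34
Result: insert 44 as right child of 34
Final tree (level order): [32, 6, 34, None, 21, None, 44, 9]


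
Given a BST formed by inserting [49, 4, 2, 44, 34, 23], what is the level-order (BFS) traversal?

Tree insertion order: [49, 4, 2, 44, 34, 23]
Tree (level-order array): [49, 4, None, 2, 44, None, None, 34, None, 23]
BFS from the root, enqueuing left then right child of each popped node:
  queue [49] -> pop 49, enqueue [4], visited so far: [49]
  queue [4] -> pop 4, enqueue [2, 44], visited so far: [49, 4]
  queue [2, 44] -> pop 2, enqueue [none], visited so far: [49, 4, 2]
  queue [44] -> pop 44, enqueue [34], visited so far: [49, 4, 2, 44]
  queue [34] -> pop 34, enqueue [23], visited so far: [49, 4, 2, 44, 34]
  queue [23] -> pop 23, enqueue [none], visited so far: [49, 4, 2, 44, 34, 23]
Result: [49, 4, 2, 44, 34, 23]


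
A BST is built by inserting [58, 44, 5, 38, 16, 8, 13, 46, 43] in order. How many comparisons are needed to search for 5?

Search path for 5: 58 -> 44 -> 5
Found: True
Comparisons: 3


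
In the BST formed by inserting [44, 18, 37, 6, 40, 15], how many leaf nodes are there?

Tree built from: [44, 18, 37, 6, 40, 15]
Tree (level-order array): [44, 18, None, 6, 37, None, 15, None, 40]
Rule: A leaf has 0 children.
Per-node child counts:
  node 44: 1 child(ren)
  node 18: 2 child(ren)
  node 6: 1 child(ren)
  node 15: 0 child(ren)
  node 37: 1 child(ren)
  node 40: 0 child(ren)
Matching nodes: [15, 40]
Count of leaf nodes: 2


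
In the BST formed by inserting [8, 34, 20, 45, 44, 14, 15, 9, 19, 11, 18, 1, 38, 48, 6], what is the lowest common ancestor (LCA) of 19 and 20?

Tree insertion order: [8, 34, 20, 45, 44, 14, 15, 9, 19, 11, 18, 1, 38, 48, 6]
Tree (level-order array): [8, 1, 34, None, 6, 20, 45, None, None, 14, None, 44, 48, 9, 15, 38, None, None, None, None, 11, None, 19, None, None, None, None, 18]
In a BST, the LCA of p=19, q=20 is the first node v on the
root-to-leaf path with p <= v <= q (go left if both < v, right if both > v).
Walk from root:
  at 8: both 19 and 20 > 8, go right
  at 34: both 19 and 20 < 34, go left
  at 20: 19 <= 20 <= 20, this is the LCA
LCA = 20


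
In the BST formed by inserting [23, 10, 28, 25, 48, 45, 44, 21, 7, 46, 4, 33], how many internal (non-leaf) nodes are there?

Tree built from: [23, 10, 28, 25, 48, 45, 44, 21, 7, 46, 4, 33]
Tree (level-order array): [23, 10, 28, 7, 21, 25, 48, 4, None, None, None, None, None, 45, None, None, None, 44, 46, 33]
Rule: An internal node has at least one child.
Per-node child counts:
  node 23: 2 child(ren)
  node 10: 2 child(ren)
  node 7: 1 child(ren)
  node 4: 0 child(ren)
  node 21: 0 child(ren)
  node 28: 2 child(ren)
  node 25: 0 child(ren)
  node 48: 1 child(ren)
  node 45: 2 child(ren)
  node 44: 1 child(ren)
  node 33: 0 child(ren)
  node 46: 0 child(ren)
Matching nodes: [23, 10, 7, 28, 48, 45, 44]
Count of internal (non-leaf) nodes: 7


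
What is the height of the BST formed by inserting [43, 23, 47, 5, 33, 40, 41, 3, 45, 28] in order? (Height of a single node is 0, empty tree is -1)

Insertion order: [43, 23, 47, 5, 33, 40, 41, 3, 45, 28]
Tree (level-order array): [43, 23, 47, 5, 33, 45, None, 3, None, 28, 40, None, None, None, None, None, None, None, 41]
Compute height bottom-up (empty subtree = -1):
  height(3) = 1 + max(-1, -1) = 0
  height(5) = 1 + max(0, -1) = 1
  height(28) = 1 + max(-1, -1) = 0
  height(41) = 1 + max(-1, -1) = 0
  height(40) = 1 + max(-1, 0) = 1
  height(33) = 1 + max(0, 1) = 2
  height(23) = 1 + max(1, 2) = 3
  height(45) = 1 + max(-1, -1) = 0
  height(47) = 1 + max(0, -1) = 1
  height(43) = 1 + max(3, 1) = 4
Height = 4


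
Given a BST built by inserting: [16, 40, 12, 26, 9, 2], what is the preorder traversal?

Tree insertion order: [16, 40, 12, 26, 9, 2]
Tree (level-order array): [16, 12, 40, 9, None, 26, None, 2]
Preorder traversal: [16, 12, 9, 2, 40, 26]


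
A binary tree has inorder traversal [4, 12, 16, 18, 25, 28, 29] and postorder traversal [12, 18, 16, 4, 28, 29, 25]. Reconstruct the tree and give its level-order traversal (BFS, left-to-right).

Inorder:   [4, 12, 16, 18, 25, 28, 29]
Postorder: [12, 18, 16, 4, 28, 29, 25]
Algorithm: postorder visits root last, so walk postorder right-to-left;
each value is the root of the current inorder slice — split it at that
value, recurse on the right subtree first, then the left.
Recursive splits:
  root=25; inorder splits into left=[4, 12, 16, 18], right=[28, 29]
  root=29; inorder splits into left=[28], right=[]
  root=28; inorder splits into left=[], right=[]
  root=4; inorder splits into left=[], right=[12, 16, 18]
  root=16; inorder splits into left=[12], right=[18]
  root=18; inorder splits into left=[], right=[]
  root=12; inorder splits into left=[], right=[]
Reconstructed level-order: [25, 4, 29, 16, 28, 12, 18]


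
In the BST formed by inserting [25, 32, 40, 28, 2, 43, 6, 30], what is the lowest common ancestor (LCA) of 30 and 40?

Tree insertion order: [25, 32, 40, 28, 2, 43, 6, 30]
Tree (level-order array): [25, 2, 32, None, 6, 28, 40, None, None, None, 30, None, 43]
In a BST, the LCA of p=30, q=40 is the first node v on the
root-to-leaf path with p <= v <= q (go left if both < v, right if both > v).
Walk from root:
  at 25: both 30 and 40 > 25, go right
  at 32: 30 <= 32 <= 40, this is the LCA
LCA = 32


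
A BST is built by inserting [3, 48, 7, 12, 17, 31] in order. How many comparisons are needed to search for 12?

Search path for 12: 3 -> 48 -> 7 -> 12
Found: True
Comparisons: 4


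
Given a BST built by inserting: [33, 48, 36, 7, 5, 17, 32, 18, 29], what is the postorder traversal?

Tree insertion order: [33, 48, 36, 7, 5, 17, 32, 18, 29]
Tree (level-order array): [33, 7, 48, 5, 17, 36, None, None, None, None, 32, None, None, 18, None, None, 29]
Postorder traversal: [5, 29, 18, 32, 17, 7, 36, 48, 33]


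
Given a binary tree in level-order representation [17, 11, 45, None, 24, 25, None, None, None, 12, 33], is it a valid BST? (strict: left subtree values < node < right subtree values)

Level-order array: [17, 11, 45, None, 24, 25, None, None, None, 12, 33]
Validate using subtree bounds (lo, hi): at each node, require lo < value < hi,
then recurse left with hi=value and right with lo=value.
Preorder trace (stopping at first violation):
  at node 17 with bounds (-inf, +inf): OK
  at node 11 with bounds (-inf, 17): OK
  at node 24 with bounds (11, 17): VIOLATION
Node 24 violates its bound: not (11 < 24 < 17).
Result: Not a valid BST


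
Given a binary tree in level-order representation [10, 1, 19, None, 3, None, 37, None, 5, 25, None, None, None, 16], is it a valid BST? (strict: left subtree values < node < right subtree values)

Level-order array: [10, 1, 19, None, 3, None, 37, None, 5, 25, None, None, None, 16]
Validate using subtree bounds (lo, hi): at each node, require lo < value < hi,
then recurse left with hi=value and right with lo=value.
Preorder trace (stopping at first violation):
  at node 10 with bounds (-inf, +inf): OK
  at node 1 with bounds (-inf, 10): OK
  at node 3 with bounds (1, 10): OK
  at node 5 with bounds (3, 10): OK
  at node 19 with bounds (10, +inf): OK
  at node 37 with bounds (19, +inf): OK
  at node 25 with bounds (19, 37): OK
  at node 16 with bounds (19, 25): VIOLATION
Node 16 violates its bound: not (19 < 16 < 25).
Result: Not a valid BST
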